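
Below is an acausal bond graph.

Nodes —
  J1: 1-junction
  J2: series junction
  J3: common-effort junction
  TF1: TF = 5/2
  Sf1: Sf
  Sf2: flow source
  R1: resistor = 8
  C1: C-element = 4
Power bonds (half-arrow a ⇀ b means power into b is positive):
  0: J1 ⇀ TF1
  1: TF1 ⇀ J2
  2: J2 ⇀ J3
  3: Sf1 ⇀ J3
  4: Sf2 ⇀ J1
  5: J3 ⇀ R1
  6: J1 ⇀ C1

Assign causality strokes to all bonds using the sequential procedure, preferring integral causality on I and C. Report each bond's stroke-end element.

bond 3 stroke at Sf1  (Sf1: flow source, stroke at near end)
bond 4 stroke at Sf2  (source Sf2 imposes f)
bond 0 stroke at J1  (J1 flow already set via bond 4)
bond 6 stroke at J1  (J1 flow already set via bond 4)
bond 1 stroke at TF1  (TF1: transformer flips bond 0)
bond 2 stroke at J2  (1-jn J2 has f-setter on 1)
bond 5 stroke at J3  (J3 needs exactly one e-in)

b0 |J1
b1 |TF1
b2 |J2
b3 |Sf1
b4 |Sf2
b5 |J3
b6 |J1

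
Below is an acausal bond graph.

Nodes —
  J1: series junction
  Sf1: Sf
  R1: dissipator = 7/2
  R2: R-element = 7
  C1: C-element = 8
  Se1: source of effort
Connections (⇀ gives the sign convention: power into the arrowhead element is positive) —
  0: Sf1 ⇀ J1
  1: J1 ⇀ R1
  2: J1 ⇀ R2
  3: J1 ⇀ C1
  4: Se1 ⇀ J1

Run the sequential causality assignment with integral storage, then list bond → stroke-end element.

b0 →Sf1  (Sf1 (Sf) sets flow on bond)
b4 →J1  (Se1 fixes effort; stroke away)
b1 →J1  (J1 flow already set via bond 0)
b2 →J1  (J1 flow already set via bond 0)
b3 →J1  (common-f at J1 fixed by 0)

b0 stroke at Sf1
b1 stroke at J1
b2 stroke at J1
b3 stroke at J1
b4 stroke at J1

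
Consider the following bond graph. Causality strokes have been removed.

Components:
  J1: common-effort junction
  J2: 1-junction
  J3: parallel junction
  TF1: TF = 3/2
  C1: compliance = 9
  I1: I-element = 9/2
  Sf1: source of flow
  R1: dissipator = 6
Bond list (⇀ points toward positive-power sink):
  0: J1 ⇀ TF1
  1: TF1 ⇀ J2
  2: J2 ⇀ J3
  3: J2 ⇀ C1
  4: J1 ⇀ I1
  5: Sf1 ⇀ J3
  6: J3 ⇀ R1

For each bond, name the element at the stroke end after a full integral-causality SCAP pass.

b5 →Sf1  (source Sf1 imposes f)
b3 →J2  (C1: C, integral causality)
b4 →I1  (I1 outputs flow p/I1)
b0 →J1  (closing 0-jn rule on J1)
b1 →TF1  (TF1 one-in-one-out from 0)
b2 →J2  (J2 flow already set via bond 1)
b6 →J3  (only one effort-in slot at J3)

bond 0 stroke at J1
bond 1 stroke at TF1
bond 2 stroke at J2
bond 3 stroke at J2
bond 4 stroke at I1
bond 5 stroke at Sf1
bond 6 stroke at J3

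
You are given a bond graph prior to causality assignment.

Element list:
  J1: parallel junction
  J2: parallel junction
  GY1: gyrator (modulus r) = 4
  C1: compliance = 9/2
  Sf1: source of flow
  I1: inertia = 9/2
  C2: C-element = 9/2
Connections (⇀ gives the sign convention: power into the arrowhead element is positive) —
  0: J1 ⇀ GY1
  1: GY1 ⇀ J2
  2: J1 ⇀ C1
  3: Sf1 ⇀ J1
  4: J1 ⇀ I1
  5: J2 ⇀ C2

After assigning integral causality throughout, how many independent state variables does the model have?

#3 |Sf1  (source Sf1 imposes f)
#2 |J1  (prefer integral on C1)
#0 |GY1  (J1 effort already set via bond 2)
#4 |I1  (common-e at J1 fixed by 2)
#1 |GY1  (through GY1, causality inverts; strokes same side of GY1)
#5 |J2  (J2: last free bond brings effort in)

3  (C1, C2, I1 all integral)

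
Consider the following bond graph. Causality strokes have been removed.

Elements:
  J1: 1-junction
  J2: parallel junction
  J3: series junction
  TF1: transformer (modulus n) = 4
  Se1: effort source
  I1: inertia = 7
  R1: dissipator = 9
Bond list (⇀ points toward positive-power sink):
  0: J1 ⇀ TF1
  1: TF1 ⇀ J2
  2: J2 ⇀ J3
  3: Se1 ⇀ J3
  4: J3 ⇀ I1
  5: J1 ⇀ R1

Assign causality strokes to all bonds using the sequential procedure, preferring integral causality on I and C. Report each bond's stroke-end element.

#3 →J3  (Se1 fixes effort; stroke away)
#4 →I1  (I1 integral (f out))
#2 →J3  (J3 flow already set via bond 4)
#1 →J2  (only one effort-in slot at J2)
#0 →TF1  (TF1: transformer flips bond 1)
#5 →J1  (1-jn J1 has f-setter on 0)

bond 0 →TF1
bond 1 →J2
bond 2 →J3
bond 3 →J3
bond 4 →I1
bond 5 →J1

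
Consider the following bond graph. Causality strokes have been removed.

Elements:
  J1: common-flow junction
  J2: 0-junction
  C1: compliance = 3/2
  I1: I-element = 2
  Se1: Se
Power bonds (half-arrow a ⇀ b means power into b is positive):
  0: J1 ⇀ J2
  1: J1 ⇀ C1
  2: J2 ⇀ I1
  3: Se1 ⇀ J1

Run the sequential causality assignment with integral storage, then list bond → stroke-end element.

#3 |J1  (source Se1 imposes e)
#1 |J1  (C1 integral (e out))
#0 |J2  (J1 needs exactly one f-in)
#2 |I1  (common-e at J2 fixed by 0)

β0 stroke→J2
β1 stroke→J1
β2 stroke→I1
β3 stroke→J1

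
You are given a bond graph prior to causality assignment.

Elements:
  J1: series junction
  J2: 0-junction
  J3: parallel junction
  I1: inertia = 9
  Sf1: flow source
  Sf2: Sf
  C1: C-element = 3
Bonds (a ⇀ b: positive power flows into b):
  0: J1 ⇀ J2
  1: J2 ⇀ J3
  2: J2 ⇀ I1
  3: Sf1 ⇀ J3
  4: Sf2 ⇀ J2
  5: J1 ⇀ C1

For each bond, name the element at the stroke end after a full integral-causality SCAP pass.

#0 |J2
#1 |J3
#2 |I1
#3 |Sf1
#4 |Sf2
#5 |J1

#3 stroke at Sf1  (source Sf1 imposes f)
#4 stroke at Sf2  (Sf2 (Sf) sets flow on bond)
#1 stroke at J3  (J3 needs exactly one e-in)
#2 stroke at I1  (I1 integral (f out))
#0 stroke at J2  (J2: last free bond brings effort in)
#5 stroke at J1  (1-jn J1 has f-setter on 0)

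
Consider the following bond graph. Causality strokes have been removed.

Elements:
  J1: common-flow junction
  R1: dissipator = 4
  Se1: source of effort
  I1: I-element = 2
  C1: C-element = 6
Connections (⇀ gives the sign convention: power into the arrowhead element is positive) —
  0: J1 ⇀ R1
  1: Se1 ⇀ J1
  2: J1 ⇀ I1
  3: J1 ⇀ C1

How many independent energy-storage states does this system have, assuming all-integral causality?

bond 1 |J1  (source Se1 imposes e)
bond 2 |I1  (prefer integral on I1)
bond 0 |J1  (1-jn J1 has f-setter on 2)
bond 3 |J1  (J1: bond 2 brought flow, rest push out)

2  (C1, I1 all integral)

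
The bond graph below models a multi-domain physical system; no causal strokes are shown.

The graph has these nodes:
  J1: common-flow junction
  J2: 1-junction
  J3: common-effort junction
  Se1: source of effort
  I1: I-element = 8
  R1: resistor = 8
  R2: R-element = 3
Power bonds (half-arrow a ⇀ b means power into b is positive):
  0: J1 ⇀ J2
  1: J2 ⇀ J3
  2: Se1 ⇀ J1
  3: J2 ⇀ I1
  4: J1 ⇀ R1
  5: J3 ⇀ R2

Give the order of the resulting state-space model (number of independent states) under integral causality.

β2 stroke→J1  (Se1 fixes effort; stroke away)
β3 stroke→I1  (prefer integral on I1)
β0 stroke→J2  (J2 flow already set via bond 3)
β1 stroke→J2  (common-f at J2 fixed by 3)
β5 stroke→J3  (closing 0-jn rule on J3)
β4 stroke→J1  (J1: bond 0 brought flow, rest push out)

1  (I1 all integral)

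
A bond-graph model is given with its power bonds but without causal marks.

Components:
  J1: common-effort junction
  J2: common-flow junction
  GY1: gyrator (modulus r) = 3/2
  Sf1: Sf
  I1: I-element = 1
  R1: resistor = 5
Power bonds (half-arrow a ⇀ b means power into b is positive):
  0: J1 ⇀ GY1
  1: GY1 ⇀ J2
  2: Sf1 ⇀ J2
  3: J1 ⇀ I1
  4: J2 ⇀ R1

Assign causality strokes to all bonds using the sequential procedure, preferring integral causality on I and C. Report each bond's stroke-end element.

β0 stroke at J1
β1 stroke at J2
β2 stroke at Sf1
β3 stroke at I1
β4 stroke at J2

#2 →Sf1  (source Sf1 imposes f)
#1 →J2  (common-f at J2 fixed by 2)
#4 →J2  (common-f at J2 fixed by 2)
#0 →J1  (through GY1, causality inverts; strokes same side of GY1)
#3 →I1  (common-e at J1 fixed by 0)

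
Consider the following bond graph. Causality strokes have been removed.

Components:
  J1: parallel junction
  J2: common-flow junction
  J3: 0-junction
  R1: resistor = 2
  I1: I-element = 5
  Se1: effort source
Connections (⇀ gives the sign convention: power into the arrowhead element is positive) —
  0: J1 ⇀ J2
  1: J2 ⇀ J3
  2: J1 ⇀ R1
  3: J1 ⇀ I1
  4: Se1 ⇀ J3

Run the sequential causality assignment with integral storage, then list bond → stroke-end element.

bond 4 →J3  (Se1: effort source, stroke at far end)
bond 1 →J2  (J3 effort already set via bond 4)
bond 0 →J1  (closing 1-jn rule on J2)
bond 2 →R1  (J1 effort already set via bond 0)
bond 3 →I1  (common-e at J1 fixed by 0)

β0 →J1
β1 →J2
β2 →R1
β3 →I1
β4 →J3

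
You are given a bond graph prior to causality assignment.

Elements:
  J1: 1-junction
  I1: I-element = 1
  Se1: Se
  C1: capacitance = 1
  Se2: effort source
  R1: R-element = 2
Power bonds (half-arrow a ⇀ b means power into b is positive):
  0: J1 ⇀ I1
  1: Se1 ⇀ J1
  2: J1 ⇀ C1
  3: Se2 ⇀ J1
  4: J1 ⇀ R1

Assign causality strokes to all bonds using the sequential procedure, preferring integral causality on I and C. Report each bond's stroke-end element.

β0 stroke at I1
β1 stroke at J1
β2 stroke at J1
β3 stroke at J1
β4 stroke at J1

#1 |J1  (source Se1 imposes e)
#3 |J1  (Se2 (Se) sets effort on bond)
#0 |I1  (I1 integral (f out))
#2 |J1  (common-f at J1 fixed by 0)
#4 |J1  (1-jn J1 has f-setter on 0)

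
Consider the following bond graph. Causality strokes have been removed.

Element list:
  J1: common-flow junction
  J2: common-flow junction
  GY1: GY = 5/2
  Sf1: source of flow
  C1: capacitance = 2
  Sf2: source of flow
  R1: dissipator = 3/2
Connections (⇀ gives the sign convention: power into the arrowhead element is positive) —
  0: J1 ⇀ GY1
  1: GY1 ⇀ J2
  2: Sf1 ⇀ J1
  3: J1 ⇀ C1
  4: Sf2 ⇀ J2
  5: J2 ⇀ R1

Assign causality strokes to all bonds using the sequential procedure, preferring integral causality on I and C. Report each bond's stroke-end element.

bond 0 stroke→J1
bond 1 stroke→J2
bond 2 stroke→Sf1
bond 3 stroke→J1
bond 4 stroke→Sf2
bond 5 stroke→J2

β2 →Sf1  (Sf1 fixes flow; stroke at Sf1)
β4 →Sf2  (Sf2 (Sf) sets flow on bond)
β0 →J1  (common-f at J1 fixed by 2)
β3 →J1  (J1: bond 2 brought flow, rest push out)
β1 →J2  (1-jn J2 has f-setter on 4)
β5 →J2  (J2: bond 4 brought flow, rest push out)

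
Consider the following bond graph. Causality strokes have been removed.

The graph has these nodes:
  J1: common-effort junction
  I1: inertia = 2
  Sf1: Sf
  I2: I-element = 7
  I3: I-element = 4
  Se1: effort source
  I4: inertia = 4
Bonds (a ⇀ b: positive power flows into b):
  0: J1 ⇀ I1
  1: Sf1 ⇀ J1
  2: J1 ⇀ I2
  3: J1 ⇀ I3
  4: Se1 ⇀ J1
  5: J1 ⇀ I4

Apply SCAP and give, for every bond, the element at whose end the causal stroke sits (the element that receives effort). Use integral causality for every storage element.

b1 →Sf1  (Sf1: flow source, stroke at near end)
b4 →J1  (Se1 (Se) sets effort on bond)
b0 →I1  (J1: bond 4 brought effort, rest push out)
b2 →I2  (0-jn J1 has e-setter on 4)
b3 →I3  (0-jn J1 has e-setter on 4)
b5 →I4  (J1 effort already set via bond 4)

bond 0 →I1
bond 1 →Sf1
bond 2 →I2
bond 3 →I3
bond 4 →J1
bond 5 →I4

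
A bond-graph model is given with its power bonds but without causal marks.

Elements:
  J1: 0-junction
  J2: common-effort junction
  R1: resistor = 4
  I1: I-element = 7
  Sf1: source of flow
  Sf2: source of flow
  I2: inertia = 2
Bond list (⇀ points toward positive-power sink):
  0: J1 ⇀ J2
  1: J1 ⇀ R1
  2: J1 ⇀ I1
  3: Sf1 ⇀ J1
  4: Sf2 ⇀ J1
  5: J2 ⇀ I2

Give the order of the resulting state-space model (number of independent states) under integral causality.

2  (I1, I2 all integral)

b3 |Sf1  (Sf1 (Sf) sets flow on bond)
b4 |Sf2  (Sf2 fixes flow; stroke at Sf2)
b2 |I1  (I1 integral (f out))
b5 |I2  (prefer integral on I2)
b0 |J2  (only one effort-in slot at J2)
b1 |J1  (only one effort-in slot at J1)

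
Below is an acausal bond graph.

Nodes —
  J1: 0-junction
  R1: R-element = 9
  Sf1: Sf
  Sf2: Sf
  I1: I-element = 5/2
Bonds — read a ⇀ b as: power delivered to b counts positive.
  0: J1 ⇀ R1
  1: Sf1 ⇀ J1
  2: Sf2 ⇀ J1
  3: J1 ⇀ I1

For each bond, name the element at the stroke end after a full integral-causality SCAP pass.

#0 →J1
#1 →Sf1
#2 →Sf2
#3 →I1

β1 stroke at Sf1  (Sf1 (Sf) sets flow on bond)
β2 stroke at Sf2  (Sf2: flow source, stroke at near end)
β3 stroke at I1  (I1 outputs flow p/I1)
β0 stroke at J1  (only one effort-in slot at J1)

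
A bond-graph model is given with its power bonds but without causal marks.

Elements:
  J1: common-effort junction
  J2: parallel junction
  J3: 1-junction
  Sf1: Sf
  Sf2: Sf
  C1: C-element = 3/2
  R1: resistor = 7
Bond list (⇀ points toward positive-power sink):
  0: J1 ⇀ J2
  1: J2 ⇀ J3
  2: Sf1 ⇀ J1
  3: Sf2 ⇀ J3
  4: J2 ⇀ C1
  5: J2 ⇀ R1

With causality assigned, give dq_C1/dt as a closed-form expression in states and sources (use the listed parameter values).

b2 stroke at Sf1  (Sf1 (Sf) sets flow on bond)
b3 stroke at Sf2  (Sf2 (Sf) sets flow on bond)
b0 stroke at J1  (only one effort-in slot at J1)
b1 stroke at J3  (J3 flow already set via bond 3)
b4 stroke at J2  (C1 outputs effort q/C1)
b5 stroke at R1  (0-jn J2 has e-setter on 4)

dq_C1/dt = F_Sf1 - F_Sf2 - 2*q_C1/21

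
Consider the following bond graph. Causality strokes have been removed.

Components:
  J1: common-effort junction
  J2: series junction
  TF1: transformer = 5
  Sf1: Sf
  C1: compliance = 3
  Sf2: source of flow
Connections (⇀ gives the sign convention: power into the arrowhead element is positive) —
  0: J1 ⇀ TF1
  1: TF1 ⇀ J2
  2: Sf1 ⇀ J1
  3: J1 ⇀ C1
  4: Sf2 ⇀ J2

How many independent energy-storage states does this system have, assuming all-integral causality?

1  (C1 all integral)

b2 stroke at Sf1  (Sf1 fixes flow; stroke at Sf1)
b4 stroke at Sf2  (Sf2 fixes flow; stroke at Sf2)
b1 stroke at J2  (common-f at J2 fixed by 4)
b0 stroke at TF1  (TF1 one-in-one-out from 1)
b3 stroke at J1  (closing 0-jn rule on J1)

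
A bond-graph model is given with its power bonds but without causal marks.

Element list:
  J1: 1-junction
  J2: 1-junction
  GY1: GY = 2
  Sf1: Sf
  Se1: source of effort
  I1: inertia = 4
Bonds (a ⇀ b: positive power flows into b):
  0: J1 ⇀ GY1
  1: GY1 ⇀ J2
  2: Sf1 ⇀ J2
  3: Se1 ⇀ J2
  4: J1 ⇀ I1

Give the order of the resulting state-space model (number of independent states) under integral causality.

1  (I1 all integral)

bond 2 |Sf1  (Sf1: flow source, stroke at near end)
bond 3 |J2  (source Se1 imposes e)
bond 1 |J2  (1-jn J2 has f-setter on 2)
bond 0 |J1  (GY1 both-in/both-out from 1)
bond 4 |I1  (J1 needs exactly one f-in)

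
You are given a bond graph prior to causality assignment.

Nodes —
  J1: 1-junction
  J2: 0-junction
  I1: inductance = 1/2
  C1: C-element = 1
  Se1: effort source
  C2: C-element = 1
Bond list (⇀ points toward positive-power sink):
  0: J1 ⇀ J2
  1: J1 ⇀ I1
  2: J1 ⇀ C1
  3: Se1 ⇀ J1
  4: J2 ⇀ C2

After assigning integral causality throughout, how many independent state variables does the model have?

#3 →J1  (Se1 fixes effort; stroke away)
#1 →I1  (I1 outputs flow p/I1)
#0 →J1  (J1: bond 1 brought flow, rest push out)
#2 →J1  (common-f at J1 fixed by 1)
#4 →J2  (J2: last free bond brings effort in)

3  (C1, C2, I1 all integral)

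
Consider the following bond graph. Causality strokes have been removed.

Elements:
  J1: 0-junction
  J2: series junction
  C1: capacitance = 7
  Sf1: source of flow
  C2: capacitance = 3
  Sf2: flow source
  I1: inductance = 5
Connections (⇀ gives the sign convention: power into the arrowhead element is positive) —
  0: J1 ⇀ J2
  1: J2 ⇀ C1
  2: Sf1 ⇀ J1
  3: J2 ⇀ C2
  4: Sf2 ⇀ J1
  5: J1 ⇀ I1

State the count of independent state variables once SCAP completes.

bond 2 →Sf1  (Sf1 (Sf) sets flow on bond)
bond 4 →Sf2  (Sf2 fixes flow; stroke at Sf2)
bond 1 →J2  (C1: C, integral causality)
bond 3 →J2  (prefer integral on C2)
bond 0 →J1  (only one flow-in slot at J2)
bond 5 →I1  (J1 effort already set via bond 0)

3  (C1, C2, I1 all integral)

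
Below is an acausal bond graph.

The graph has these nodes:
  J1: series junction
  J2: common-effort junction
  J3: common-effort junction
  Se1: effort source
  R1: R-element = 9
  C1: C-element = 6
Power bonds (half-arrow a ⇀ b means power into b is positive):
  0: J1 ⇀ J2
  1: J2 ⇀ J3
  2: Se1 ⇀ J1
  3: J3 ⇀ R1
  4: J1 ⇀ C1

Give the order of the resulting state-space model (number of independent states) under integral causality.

1  (C1 all integral)

b2 →J1  (Se1: effort source, stroke at far end)
b4 →J1  (prefer integral on C1)
b0 →J2  (only one flow-in slot at J1)
b1 →J3  (J2 effort already set via bond 0)
b3 →R1  (J3: bond 1 brought effort, rest push out)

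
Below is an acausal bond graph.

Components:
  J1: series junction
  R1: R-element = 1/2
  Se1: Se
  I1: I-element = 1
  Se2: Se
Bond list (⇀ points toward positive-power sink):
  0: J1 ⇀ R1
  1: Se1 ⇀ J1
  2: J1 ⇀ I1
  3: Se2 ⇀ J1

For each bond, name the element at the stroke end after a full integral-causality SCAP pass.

bond 0 stroke at J1
bond 1 stroke at J1
bond 2 stroke at I1
bond 3 stroke at J1

β1 stroke at J1  (Se1: effort source, stroke at far end)
β3 stroke at J1  (source Se2 imposes e)
β2 stroke at I1  (I1 outputs flow p/I1)
β0 stroke at J1  (1-jn J1 has f-setter on 2)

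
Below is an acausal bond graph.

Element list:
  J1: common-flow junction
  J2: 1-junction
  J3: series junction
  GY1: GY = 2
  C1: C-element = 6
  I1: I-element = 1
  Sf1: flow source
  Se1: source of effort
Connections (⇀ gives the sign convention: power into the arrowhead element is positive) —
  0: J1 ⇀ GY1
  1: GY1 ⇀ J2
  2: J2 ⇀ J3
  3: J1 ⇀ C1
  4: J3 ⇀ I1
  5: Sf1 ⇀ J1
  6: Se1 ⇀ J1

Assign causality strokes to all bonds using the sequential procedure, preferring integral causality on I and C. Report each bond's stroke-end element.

β5 →Sf1  (Sf1 (Sf) sets flow on bond)
β6 →J1  (Se1: effort source, stroke at far end)
β0 →J1  (J1: bond 5 brought flow, rest push out)
β3 →J1  (J1 flow already set via bond 5)
β1 →J2  (GY1: gyrator matches bond 0)
β2 →J3  (J2: last free bond brings flow in)
β4 →I1  (only one flow-in slot at J3)

bond 0 |J1
bond 1 |J2
bond 2 |J3
bond 3 |J1
bond 4 |I1
bond 5 |Sf1
bond 6 |J1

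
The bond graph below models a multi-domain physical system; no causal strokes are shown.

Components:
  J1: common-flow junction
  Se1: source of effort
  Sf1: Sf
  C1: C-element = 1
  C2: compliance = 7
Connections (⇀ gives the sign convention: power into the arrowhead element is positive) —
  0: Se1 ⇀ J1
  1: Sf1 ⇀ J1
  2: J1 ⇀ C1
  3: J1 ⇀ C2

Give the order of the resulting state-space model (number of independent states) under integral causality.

2  (C1, C2 all integral)

b0 |J1  (Se1 fixes effort; stroke away)
b1 |Sf1  (Sf1 (Sf) sets flow on bond)
b2 |J1  (J1: bond 1 brought flow, rest push out)
b3 |J1  (common-f at J1 fixed by 1)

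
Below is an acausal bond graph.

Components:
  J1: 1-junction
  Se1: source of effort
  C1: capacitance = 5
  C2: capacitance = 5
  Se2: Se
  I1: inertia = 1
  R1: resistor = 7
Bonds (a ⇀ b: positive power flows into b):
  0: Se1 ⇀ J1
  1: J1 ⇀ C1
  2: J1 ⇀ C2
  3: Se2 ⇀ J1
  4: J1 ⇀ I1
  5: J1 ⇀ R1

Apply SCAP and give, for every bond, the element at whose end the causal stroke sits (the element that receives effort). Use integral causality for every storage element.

β0 stroke→J1  (Se1: effort source, stroke at far end)
β3 stroke→J1  (source Se2 imposes e)
β1 stroke→J1  (C1 outputs effort q/C1)
β2 stroke→J1  (C2 integral (e out))
β4 stroke→I1  (I1: I, integral causality)
β5 stroke→J1  (1-jn J1 has f-setter on 4)

#0 stroke at J1
#1 stroke at J1
#2 stroke at J1
#3 stroke at J1
#4 stroke at I1
#5 stroke at J1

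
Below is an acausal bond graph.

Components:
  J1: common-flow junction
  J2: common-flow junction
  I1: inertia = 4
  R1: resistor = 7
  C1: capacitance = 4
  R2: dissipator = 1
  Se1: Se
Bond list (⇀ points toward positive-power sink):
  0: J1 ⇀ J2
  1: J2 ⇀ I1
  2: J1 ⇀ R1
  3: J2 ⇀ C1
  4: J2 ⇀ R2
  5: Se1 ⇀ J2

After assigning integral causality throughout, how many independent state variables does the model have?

2  (C1, I1 all integral)

#5 stroke→J2  (Se1 (Se) sets effort on bond)
#1 stroke→I1  (I1: I, integral causality)
#0 stroke→J2  (common-f at J2 fixed by 1)
#3 stroke→J2  (J2 flow already set via bond 1)
#4 stroke→J2  (common-f at J2 fixed by 1)
#2 stroke→J1  (common-f at J1 fixed by 0)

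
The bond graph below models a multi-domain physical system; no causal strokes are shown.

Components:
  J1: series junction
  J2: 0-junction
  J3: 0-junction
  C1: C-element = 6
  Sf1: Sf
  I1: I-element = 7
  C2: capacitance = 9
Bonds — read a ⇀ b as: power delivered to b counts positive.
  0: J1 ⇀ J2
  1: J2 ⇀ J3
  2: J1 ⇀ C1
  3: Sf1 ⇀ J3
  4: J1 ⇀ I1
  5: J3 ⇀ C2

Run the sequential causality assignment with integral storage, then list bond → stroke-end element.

#3 stroke→Sf1  (Sf1 fixes flow; stroke at Sf1)
#2 stroke→J1  (C1 integral (e out))
#4 stroke→I1  (I1 integral (f out))
#0 stroke→J1  (common-f at J1 fixed by 4)
#1 stroke→J2  (only one effort-in slot at J2)
#5 stroke→J3  (only one effort-in slot at J3)

b0 stroke→J1
b1 stroke→J2
b2 stroke→J1
b3 stroke→Sf1
b4 stroke→I1
b5 stroke→J3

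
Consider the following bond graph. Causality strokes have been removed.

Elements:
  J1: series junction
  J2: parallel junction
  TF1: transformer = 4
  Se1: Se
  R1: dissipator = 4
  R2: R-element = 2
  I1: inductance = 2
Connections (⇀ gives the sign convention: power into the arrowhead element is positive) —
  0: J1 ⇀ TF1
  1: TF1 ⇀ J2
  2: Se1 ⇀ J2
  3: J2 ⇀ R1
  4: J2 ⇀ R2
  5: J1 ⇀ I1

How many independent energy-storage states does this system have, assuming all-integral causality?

1  (I1 all integral)

β2 stroke at J2  (Se1 fixes effort; stroke away)
β1 stroke at TF1  (common-e at J2 fixed by 2)
β3 stroke at R1  (J2 effort already set via bond 2)
β4 stroke at R2  (common-e at J2 fixed by 2)
β0 stroke at J1  (through TF1, causality passes straight; one stroke at TF1)
β5 stroke at I1  (only one flow-in slot at J1)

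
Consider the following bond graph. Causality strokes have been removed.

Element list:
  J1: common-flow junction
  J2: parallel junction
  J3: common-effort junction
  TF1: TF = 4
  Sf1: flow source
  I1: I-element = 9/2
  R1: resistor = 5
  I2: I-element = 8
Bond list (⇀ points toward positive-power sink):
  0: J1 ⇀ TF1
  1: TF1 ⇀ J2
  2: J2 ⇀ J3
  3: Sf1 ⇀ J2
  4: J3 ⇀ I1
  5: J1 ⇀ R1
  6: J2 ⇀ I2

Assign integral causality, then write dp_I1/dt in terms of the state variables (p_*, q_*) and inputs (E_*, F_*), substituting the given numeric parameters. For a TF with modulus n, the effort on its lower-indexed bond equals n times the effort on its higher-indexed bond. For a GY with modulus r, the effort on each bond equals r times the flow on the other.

dp_I1/dt = 5*F_Sf1/16 - 5*p_I1/72 - 5*p_I2/128

β3 stroke→Sf1  (Sf1 (Sf) sets flow on bond)
β4 stroke→I1  (I1: I, integral causality)
β2 stroke→J3  (J3: last free bond brings effort in)
β6 stroke→I2  (prefer integral on I2)
β1 stroke→J2  (closing 0-jn rule on J2)
β0 stroke→TF1  (TF1: transformer flips bond 1)
β5 stroke→J1  (1-jn J1 has f-setter on 0)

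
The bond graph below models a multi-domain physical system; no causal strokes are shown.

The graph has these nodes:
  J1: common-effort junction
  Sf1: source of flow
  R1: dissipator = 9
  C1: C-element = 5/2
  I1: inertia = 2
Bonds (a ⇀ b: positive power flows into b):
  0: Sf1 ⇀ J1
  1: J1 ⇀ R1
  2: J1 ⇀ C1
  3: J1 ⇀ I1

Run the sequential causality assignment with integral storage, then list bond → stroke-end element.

b0 →Sf1
b1 →R1
b2 →J1
b3 →I1

b0 stroke→Sf1  (Sf1 (Sf) sets flow on bond)
b2 stroke→J1  (C1 outputs effort q/C1)
b1 stroke→R1  (J1 effort already set via bond 2)
b3 stroke→I1  (J1 effort already set via bond 2)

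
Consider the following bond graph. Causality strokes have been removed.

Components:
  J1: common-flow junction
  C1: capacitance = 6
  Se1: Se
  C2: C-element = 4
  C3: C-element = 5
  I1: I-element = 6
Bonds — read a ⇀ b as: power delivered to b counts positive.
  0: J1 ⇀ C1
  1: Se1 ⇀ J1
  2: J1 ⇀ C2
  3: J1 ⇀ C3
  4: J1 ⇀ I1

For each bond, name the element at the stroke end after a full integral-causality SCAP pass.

#1 →J1  (Se1 fixes effort; stroke away)
#0 →J1  (C1: C, integral causality)
#2 →J1  (prefer integral on C2)
#3 →J1  (C3 integral (e out))
#4 →I1  (closing 1-jn rule on J1)

b0 stroke→J1
b1 stroke→J1
b2 stroke→J1
b3 stroke→J1
b4 stroke→I1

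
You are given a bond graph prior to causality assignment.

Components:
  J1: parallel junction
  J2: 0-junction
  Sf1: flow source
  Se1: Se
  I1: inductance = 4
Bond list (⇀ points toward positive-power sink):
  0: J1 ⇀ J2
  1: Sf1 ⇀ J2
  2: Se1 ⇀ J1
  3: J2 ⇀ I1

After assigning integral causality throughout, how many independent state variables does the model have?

1  (I1 all integral)

bond 1 |Sf1  (Sf1 fixes flow; stroke at Sf1)
bond 2 |J1  (source Se1 imposes e)
bond 0 |J2  (J1 effort already set via bond 2)
bond 3 |I1  (0-jn J2 has e-setter on 0)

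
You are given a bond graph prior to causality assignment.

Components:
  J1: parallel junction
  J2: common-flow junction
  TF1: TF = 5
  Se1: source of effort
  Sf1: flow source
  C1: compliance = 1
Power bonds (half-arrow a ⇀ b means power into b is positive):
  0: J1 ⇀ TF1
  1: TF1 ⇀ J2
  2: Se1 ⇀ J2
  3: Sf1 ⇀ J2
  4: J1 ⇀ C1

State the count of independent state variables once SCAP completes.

1  (C1 all integral)

β2 stroke→J2  (Se1 (Se) sets effort on bond)
β3 stroke→Sf1  (Sf1: flow source, stroke at near end)
β1 stroke→J2  (J2: bond 3 brought flow, rest push out)
β0 stroke→TF1  (TF1 one-in-one-out from 1)
β4 stroke→J1  (J1 needs exactly one e-in)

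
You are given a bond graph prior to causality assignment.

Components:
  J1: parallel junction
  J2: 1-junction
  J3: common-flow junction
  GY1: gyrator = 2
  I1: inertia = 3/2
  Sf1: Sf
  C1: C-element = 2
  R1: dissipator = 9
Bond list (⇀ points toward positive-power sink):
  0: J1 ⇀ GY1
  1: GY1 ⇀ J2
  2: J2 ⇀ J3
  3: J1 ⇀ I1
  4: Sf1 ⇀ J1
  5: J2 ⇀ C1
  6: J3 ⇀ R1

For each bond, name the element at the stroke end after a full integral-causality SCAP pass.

β0 |J1
β1 |J2
β2 |J3
β3 |I1
β4 |Sf1
β5 |J2
β6 |R1

β4 →Sf1  (source Sf1 imposes f)
β3 →I1  (I1 outputs flow p/I1)
β0 →J1  (J1 needs exactly one e-in)
β1 →J2  (GY GY1: same side as bond 0)
β5 →J2  (prefer integral on C1)
β2 →J3  (only one flow-in slot at J2)
β6 →R1  (closing 1-jn rule on J3)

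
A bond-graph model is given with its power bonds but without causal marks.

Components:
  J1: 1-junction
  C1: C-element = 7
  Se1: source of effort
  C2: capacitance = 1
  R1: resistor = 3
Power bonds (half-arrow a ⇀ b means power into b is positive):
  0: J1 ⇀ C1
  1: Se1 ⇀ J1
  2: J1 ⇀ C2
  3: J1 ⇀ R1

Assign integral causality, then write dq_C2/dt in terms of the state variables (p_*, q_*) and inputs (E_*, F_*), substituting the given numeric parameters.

b1 stroke→J1  (source Se1 imposes e)
b0 stroke→J1  (C1: C, integral causality)
b2 stroke→J1  (prefer integral on C2)
b3 stroke→R1  (J1 needs exactly one f-in)

dq_C2/dt = E_Se1/3 - q_C1/21 - q_C2/3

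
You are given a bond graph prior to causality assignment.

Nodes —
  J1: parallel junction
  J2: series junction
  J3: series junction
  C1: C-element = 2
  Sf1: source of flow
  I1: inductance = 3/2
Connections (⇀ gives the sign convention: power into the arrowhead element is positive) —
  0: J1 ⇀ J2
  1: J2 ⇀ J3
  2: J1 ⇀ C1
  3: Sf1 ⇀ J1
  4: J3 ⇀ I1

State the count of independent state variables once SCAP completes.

bond 3 stroke at Sf1  (Sf1: flow source, stroke at near end)
bond 2 stroke at J1  (prefer integral on C1)
bond 0 stroke at J2  (J1 effort already set via bond 2)
bond 1 stroke at J3  (J2 needs exactly one f-in)
bond 4 stroke at I1  (closing 1-jn rule on J3)

2  (C1, I1 all integral)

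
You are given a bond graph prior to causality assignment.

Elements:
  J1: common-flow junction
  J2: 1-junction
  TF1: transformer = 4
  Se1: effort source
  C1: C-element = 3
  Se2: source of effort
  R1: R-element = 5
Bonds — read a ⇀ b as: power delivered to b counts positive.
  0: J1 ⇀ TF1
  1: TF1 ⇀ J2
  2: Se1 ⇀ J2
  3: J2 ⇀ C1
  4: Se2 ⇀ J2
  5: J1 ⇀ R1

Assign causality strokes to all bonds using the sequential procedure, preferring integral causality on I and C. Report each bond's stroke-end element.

bond 2 →J2  (Se1 fixes effort; stroke away)
bond 4 →J2  (Se2 (Se) sets effort on bond)
bond 3 →J2  (C1: C, integral causality)
bond 1 →TF1  (closing 1-jn rule on J2)
bond 0 →J1  (through TF1, causality passes straight; one stroke at TF1)
bond 5 →R1  (J1 needs exactly one f-in)

bond 0 stroke at J1
bond 1 stroke at TF1
bond 2 stroke at J2
bond 3 stroke at J2
bond 4 stroke at J2
bond 5 stroke at R1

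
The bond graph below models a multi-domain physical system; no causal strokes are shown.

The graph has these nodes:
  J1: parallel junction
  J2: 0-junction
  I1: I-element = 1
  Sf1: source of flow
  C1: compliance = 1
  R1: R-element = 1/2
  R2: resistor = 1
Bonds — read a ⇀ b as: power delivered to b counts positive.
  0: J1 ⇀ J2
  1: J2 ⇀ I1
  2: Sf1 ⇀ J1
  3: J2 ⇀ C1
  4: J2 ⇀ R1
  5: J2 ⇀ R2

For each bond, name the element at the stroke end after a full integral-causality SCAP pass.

b0 |J1
b1 |I1
b2 |Sf1
b3 |J2
b4 |R1
b5 |R2

b2 stroke→Sf1  (source Sf1 imposes f)
b0 stroke→J1  (J1 needs exactly one e-in)
b1 stroke→I1  (prefer integral on I1)
b3 stroke→J2  (prefer integral on C1)
b4 stroke→R1  (J2: bond 3 brought effort, rest push out)
b5 stroke→R2  (J2: bond 3 brought effort, rest push out)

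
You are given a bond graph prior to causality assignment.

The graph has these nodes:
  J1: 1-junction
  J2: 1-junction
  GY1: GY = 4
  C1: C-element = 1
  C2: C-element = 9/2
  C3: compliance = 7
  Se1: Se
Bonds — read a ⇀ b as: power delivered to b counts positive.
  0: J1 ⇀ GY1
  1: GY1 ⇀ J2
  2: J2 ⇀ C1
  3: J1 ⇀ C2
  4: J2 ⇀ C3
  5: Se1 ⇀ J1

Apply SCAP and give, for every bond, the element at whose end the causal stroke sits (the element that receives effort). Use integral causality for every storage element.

β5 →J1  (Se1: effort source, stroke at far end)
β2 →J2  (C1 outputs effort q/C1)
β3 →J1  (C2: C, integral causality)
β0 →GY1  (closing 1-jn rule on J1)
β1 →GY1  (GY GY1: same side as bond 0)
β4 →J2  (common-f at J2 fixed by 1)

bond 0 |GY1
bond 1 |GY1
bond 2 |J2
bond 3 |J1
bond 4 |J2
bond 5 |J1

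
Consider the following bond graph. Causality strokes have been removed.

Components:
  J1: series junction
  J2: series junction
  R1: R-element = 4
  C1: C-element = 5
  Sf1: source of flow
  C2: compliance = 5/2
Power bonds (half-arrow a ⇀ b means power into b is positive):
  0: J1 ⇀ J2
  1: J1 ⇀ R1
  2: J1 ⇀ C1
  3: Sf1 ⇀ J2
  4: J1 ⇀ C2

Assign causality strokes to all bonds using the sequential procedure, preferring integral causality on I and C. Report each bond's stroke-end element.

b0 |J2
b1 |J1
b2 |J1
b3 |Sf1
b4 |J1

b3 stroke→Sf1  (Sf1 (Sf) sets flow on bond)
b0 stroke→J2  (common-f at J2 fixed by 3)
b1 stroke→J1  (common-f at J1 fixed by 0)
b2 stroke→J1  (1-jn J1 has f-setter on 0)
b4 stroke→J1  (J1 flow already set via bond 0)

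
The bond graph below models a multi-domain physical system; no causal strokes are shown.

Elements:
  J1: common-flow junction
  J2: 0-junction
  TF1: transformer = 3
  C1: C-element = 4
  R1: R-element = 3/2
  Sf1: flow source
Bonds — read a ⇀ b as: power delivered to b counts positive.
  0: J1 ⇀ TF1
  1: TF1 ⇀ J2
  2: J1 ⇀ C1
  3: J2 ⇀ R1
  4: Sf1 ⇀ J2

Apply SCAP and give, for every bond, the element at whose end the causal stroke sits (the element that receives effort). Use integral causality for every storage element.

β0 |TF1
β1 |J2
β2 |J1
β3 |R1
β4 |Sf1

β4 stroke at Sf1  (Sf1 fixes flow; stroke at Sf1)
β2 stroke at J1  (C1: C, integral causality)
β0 stroke at TF1  (J1 needs exactly one f-in)
β1 stroke at J2  (TF TF1: opposite of bond 0)
β3 stroke at R1  (common-e at J2 fixed by 1)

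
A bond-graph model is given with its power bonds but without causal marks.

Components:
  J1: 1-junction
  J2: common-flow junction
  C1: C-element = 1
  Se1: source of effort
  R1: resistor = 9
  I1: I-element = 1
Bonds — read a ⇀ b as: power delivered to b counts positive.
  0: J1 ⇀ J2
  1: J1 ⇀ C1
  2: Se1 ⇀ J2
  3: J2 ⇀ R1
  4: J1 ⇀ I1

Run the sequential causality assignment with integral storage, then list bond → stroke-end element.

bond 0 |J1
bond 1 |J1
bond 2 |J2
bond 3 |J2
bond 4 |I1

bond 2 stroke→J2  (Se1 (Se) sets effort on bond)
bond 1 stroke→J1  (C1: C, integral causality)
bond 4 stroke→I1  (I1 outputs flow p/I1)
bond 0 stroke→J1  (J1 flow already set via bond 4)
bond 3 stroke→J2  (J2: bond 0 brought flow, rest push out)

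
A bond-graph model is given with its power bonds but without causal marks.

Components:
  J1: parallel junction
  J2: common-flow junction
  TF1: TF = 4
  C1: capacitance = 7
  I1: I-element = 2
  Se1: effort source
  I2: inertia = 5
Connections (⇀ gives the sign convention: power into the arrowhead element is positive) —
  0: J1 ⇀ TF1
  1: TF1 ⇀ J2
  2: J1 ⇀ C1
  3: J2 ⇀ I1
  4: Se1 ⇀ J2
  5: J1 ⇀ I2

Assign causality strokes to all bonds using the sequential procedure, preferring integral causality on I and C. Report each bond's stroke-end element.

bond 0 →TF1
bond 1 →J2
bond 2 →J1
bond 3 →I1
bond 4 →J2
bond 5 →I2

β4 |J2  (Se1 (Se) sets effort on bond)
β2 |J1  (C1 integral (e out))
β0 |TF1  (J1: bond 2 brought effort, rest push out)
β5 |I2  (J1: bond 2 brought effort, rest push out)
β1 |J2  (TF1 one-in-one-out from 0)
β3 |I1  (J2: last free bond brings flow in)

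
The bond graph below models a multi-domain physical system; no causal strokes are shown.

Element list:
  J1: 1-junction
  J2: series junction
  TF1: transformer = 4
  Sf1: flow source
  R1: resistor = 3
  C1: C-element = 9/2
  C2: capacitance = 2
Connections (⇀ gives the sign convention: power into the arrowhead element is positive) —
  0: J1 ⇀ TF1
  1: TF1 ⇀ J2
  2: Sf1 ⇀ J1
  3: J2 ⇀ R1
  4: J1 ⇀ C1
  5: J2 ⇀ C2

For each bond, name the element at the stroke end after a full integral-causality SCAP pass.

b0 stroke→J1
b1 stroke→TF1
b2 stroke→Sf1
b3 stroke→J2
b4 stroke→J1
b5 stroke→J2

b2 →Sf1  (Sf1: flow source, stroke at near end)
b0 →J1  (J1: bond 2 brought flow, rest push out)
b4 →J1  (J1: bond 2 brought flow, rest push out)
b1 →TF1  (through TF1, causality passes straight; one stroke at TF1)
b3 →J2  (J2: bond 1 brought flow, rest push out)
b5 →J2  (1-jn J2 has f-setter on 1)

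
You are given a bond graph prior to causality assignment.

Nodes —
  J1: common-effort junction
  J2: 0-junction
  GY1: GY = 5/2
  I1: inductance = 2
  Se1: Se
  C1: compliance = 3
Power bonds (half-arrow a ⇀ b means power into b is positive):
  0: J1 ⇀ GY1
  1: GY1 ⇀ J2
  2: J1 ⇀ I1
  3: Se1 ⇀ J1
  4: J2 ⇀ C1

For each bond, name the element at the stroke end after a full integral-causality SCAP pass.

β3 stroke→J1  (Se1: effort source, stroke at far end)
β0 stroke→GY1  (J1 effort already set via bond 3)
β2 stroke→I1  (0-jn J1 has e-setter on 3)
β1 stroke→GY1  (through GY1, causality inverts; strokes same side of GY1)
β4 stroke→J2  (J2 needs exactly one e-in)

bond 0 stroke→GY1
bond 1 stroke→GY1
bond 2 stroke→I1
bond 3 stroke→J1
bond 4 stroke→J2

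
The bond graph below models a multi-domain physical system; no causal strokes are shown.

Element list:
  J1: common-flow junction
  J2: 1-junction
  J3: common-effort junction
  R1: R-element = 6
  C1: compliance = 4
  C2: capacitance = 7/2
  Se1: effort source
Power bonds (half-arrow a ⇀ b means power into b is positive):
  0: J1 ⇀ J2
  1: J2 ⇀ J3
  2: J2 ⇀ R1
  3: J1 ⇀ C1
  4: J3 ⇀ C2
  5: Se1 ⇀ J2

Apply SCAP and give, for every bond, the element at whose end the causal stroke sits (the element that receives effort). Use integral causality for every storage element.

#0 stroke→J2
#1 stroke→J2
#2 stroke→R1
#3 stroke→J1
#4 stroke→J3
#5 stroke→J2

β5 stroke at J2  (Se1 fixes effort; stroke away)
β3 stroke at J1  (C1 integral (e out))
β0 stroke at J2  (J1: last free bond brings flow in)
β4 stroke at J3  (C2 outputs effort q/C2)
β1 stroke at J2  (J3: bond 4 brought effort, rest push out)
β2 stroke at R1  (J2: last free bond brings flow in)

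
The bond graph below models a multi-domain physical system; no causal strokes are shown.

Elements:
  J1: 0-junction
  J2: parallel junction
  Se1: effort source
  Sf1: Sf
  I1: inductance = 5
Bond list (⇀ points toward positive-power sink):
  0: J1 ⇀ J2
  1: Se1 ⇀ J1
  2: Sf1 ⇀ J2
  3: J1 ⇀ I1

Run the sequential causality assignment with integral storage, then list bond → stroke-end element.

β0 |J2
β1 |J1
β2 |Sf1
β3 |I1

bond 1 |J1  (source Se1 imposes e)
bond 2 |Sf1  (source Sf1 imposes f)
bond 0 |J2  (common-e at J1 fixed by 1)
bond 3 |I1  (common-e at J1 fixed by 1)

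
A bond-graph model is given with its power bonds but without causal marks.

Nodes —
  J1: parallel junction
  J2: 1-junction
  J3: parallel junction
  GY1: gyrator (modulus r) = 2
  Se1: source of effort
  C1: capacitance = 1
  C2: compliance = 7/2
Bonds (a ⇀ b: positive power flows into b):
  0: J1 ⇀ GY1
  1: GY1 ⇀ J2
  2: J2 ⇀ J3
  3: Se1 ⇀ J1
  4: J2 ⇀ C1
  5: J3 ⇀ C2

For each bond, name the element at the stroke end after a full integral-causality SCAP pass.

β3 →J1  (Se1 (Se) sets effort on bond)
β0 →GY1  (J1 effort already set via bond 3)
β1 →GY1  (through GY1, causality inverts; strokes same side of GY1)
β2 →J2  (J2: bond 1 brought flow, rest push out)
β4 →J2  (1-jn J2 has f-setter on 1)
β5 →J3  (J3: last free bond brings effort in)

bond 0 →GY1
bond 1 →GY1
bond 2 →J2
bond 3 →J1
bond 4 →J2
bond 5 →J3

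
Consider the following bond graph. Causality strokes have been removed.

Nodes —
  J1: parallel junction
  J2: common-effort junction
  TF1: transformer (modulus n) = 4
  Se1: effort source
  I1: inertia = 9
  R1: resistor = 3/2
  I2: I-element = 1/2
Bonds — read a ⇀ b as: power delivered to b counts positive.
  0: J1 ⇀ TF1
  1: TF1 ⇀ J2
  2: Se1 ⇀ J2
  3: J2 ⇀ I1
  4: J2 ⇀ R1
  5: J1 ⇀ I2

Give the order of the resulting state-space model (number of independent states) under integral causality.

bond 2 stroke at J2  (Se1: effort source, stroke at far end)
bond 1 stroke at TF1  (common-e at J2 fixed by 2)
bond 3 stroke at I1  (J2 effort already set via bond 2)
bond 4 stroke at R1  (0-jn J2 has e-setter on 2)
bond 0 stroke at J1  (TF1 one-in-one-out from 1)
bond 5 stroke at I2  (J1 effort already set via bond 0)

2  (I1, I2 all integral)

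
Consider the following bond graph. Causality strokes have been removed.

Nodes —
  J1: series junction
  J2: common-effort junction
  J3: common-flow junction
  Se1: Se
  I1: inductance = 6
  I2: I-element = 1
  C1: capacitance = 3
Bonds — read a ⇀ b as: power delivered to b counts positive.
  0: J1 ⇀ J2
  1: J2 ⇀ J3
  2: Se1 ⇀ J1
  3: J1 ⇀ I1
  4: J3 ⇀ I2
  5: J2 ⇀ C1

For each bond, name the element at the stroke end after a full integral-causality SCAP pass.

b0 |J1
b1 |J3
b2 |J1
b3 |I1
b4 |I2
b5 |J2

#2 stroke→J1  (Se1 fixes effort; stroke away)
#3 stroke→I1  (I1: I, integral causality)
#0 stroke→J1  (J1: bond 3 brought flow, rest push out)
#4 stroke→I2  (prefer integral on I2)
#1 stroke→J3  (1-jn J3 has f-setter on 4)
#5 stroke→J2  (only one effort-in slot at J2)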